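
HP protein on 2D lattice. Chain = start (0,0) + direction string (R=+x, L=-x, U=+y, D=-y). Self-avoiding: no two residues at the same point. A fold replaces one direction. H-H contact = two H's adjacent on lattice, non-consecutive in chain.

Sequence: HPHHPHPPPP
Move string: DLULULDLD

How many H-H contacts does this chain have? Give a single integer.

Answer: 1

Derivation:
Positions: [(0, 0), (0, -1), (-1, -1), (-1, 0), (-2, 0), (-2, 1), (-3, 1), (-3, 0), (-4, 0), (-4, -1)]
H-H contact: residue 0 @(0,0) - residue 3 @(-1, 0)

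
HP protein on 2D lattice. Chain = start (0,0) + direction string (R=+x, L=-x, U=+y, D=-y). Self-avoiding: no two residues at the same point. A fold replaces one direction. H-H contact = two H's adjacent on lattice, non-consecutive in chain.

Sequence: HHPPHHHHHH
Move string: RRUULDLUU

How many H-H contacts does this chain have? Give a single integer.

Positions: [(0, 0), (1, 0), (2, 0), (2, 1), (2, 2), (1, 2), (1, 1), (0, 1), (0, 2), (0, 3)]
H-H contact: residue 0 @(0,0) - residue 7 @(0, 1)
H-H contact: residue 1 @(1,0) - residue 6 @(1, 1)
H-H contact: residue 5 @(1,2) - residue 8 @(0, 2)

Answer: 3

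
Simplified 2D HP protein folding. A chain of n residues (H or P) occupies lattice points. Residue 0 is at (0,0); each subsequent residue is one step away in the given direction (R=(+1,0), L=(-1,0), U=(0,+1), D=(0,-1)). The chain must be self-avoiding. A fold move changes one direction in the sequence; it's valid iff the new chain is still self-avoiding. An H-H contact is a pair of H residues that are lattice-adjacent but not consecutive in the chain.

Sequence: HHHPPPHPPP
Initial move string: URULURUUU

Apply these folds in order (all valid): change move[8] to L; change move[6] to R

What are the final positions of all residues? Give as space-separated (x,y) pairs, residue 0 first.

Answer: (0,0) (0,1) (1,1) (1,2) (0,2) (0,3) (1,3) (2,3) (2,4) (1,4)

Derivation:
Initial moves: URULURUUU
Fold: move[8]->L => URULURUUL (positions: [(0, 0), (0, 1), (1, 1), (1, 2), (0, 2), (0, 3), (1, 3), (1, 4), (1, 5), (0, 5)])
Fold: move[6]->R => URULURRUL (positions: [(0, 0), (0, 1), (1, 1), (1, 2), (0, 2), (0, 3), (1, 3), (2, 3), (2, 4), (1, 4)])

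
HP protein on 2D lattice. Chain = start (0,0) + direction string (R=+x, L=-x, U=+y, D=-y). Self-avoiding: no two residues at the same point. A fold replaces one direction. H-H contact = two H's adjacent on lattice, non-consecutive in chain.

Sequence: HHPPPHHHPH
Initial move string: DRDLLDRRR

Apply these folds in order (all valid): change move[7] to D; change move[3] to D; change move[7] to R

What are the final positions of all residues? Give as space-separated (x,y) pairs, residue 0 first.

Answer: (0,0) (0,-1) (1,-1) (1,-2) (1,-3) (0,-3) (0,-4) (1,-4) (2,-4) (3,-4)

Derivation:
Initial moves: DRDLLDRRR
Fold: move[7]->D => DRDLLDRDR (positions: [(0, 0), (0, -1), (1, -1), (1, -2), (0, -2), (-1, -2), (-1, -3), (0, -3), (0, -4), (1, -4)])
Fold: move[3]->D => DRDDLDRDR (positions: [(0, 0), (0, -1), (1, -1), (1, -2), (1, -3), (0, -3), (0, -4), (1, -4), (1, -5), (2, -5)])
Fold: move[7]->R => DRDDLDRRR (positions: [(0, 0), (0, -1), (1, -1), (1, -2), (1, -3), (0, -3), (0, -4), (1, -4), (2, -4), (3, -4)])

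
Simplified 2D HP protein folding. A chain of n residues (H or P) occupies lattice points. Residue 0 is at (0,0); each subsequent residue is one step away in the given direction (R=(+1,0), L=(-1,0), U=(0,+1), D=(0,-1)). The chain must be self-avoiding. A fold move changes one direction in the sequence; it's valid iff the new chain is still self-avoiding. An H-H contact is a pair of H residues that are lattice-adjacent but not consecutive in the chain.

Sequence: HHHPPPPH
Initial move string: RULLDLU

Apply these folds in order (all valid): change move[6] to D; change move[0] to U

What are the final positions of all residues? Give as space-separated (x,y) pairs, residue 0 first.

Answer: (0,0) (0,1) (0,2) (-1,2) (-2,2) (-2,1) (-3,1) (-3,0)

Derivation:
Initial moves: RULLDLU
Fold: move[6]->D => RULLDLD (positions: [(0, 0), (1, 0), (1, 1), (0, 1), (-1, 1), (-1, 0), (-2, 0), (-2, -1)])
Fold: move[0]->U => UULLDLD (positions: [(0, 0), (0, 1), (0, 2), (-1, 2), (-2, 2), (-2, 1), (-3, 1), (-3, 0)])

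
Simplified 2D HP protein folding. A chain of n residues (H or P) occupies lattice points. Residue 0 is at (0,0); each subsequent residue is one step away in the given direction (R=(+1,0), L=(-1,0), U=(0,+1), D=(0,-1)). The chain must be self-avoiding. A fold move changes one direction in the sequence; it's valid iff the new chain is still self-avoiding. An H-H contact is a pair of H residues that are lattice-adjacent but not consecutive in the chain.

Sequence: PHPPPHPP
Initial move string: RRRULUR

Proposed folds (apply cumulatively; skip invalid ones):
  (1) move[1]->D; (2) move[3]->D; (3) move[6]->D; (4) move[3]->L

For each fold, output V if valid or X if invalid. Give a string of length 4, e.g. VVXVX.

Initial: RRRULUR -> [(0, 0), (1, 0), (2, 0), (3, 0), (3, 1), (2, 1), (2, 2), (3, 2)]
Fold 1: move[1]->D => RDRULUR INVALID (collision), skipped
Fold 2: move[3]->D => RRRDLUR INVALID (collision), skipped
Fold 3: move[6]->D => RRRULUD INVALID (collision), skipped
Fold 4: move[3]->L => RRRLLUR INVALID (collision), skipped

Answer: XXXX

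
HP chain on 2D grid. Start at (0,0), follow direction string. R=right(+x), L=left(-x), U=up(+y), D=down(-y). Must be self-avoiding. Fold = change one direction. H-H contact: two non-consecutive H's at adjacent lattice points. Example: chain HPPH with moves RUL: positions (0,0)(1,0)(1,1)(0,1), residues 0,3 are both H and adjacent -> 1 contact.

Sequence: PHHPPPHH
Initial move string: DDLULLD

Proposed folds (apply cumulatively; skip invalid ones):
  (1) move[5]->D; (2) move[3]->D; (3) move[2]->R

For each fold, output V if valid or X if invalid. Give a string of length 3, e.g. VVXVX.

Answer: VVV

Derivation:
Initial: DDLULLD -> [(0, 0), (0, -1), (0, -2), (-1, -2), (-1, -1), (-2, -1), (-3, -1), (-3, -2)]
Fold 1: move[5]->D => DDLULDD VALID
Fold 2: move[3]->D => DDLDLDD VALID
Fold 3: move[2]->R => DDRDLDD VALID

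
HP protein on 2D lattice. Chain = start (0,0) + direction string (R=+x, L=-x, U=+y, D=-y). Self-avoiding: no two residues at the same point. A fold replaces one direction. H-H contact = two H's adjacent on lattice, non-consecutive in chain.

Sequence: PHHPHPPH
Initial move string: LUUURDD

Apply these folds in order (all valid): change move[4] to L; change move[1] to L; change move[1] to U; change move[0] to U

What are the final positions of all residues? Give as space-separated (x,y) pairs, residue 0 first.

Answer: (0,0) (0,1) (0,2) (0,3) (0,4) (-1,4) (-1,3) (-1,2)

Derivation:
Initial moves: LUUURDD
Fold: move[4]->L => LUUULDD (positions: [(0, 0), (-1, 0), (-1, 1), (-1, 2), (-1, 3), (-2, 3), (-2, 2), (-2, 1)])
Fold: move[1]->L => LLUULDD (positions: [(0, 0), (-1, 0), (-2, 0), (-2, 1), (-2, 2), (-3, 2), (-3, 1), (-3, 0)])
Fold: move[1]->U => LUUULDD (positions: [(0, 0), (-1, 0), (-1, 1), (-1, 2), (-1, 3), (-2, 3), (-2, 2), (-2, 1)])
Fold: move[0]->U => UUUULDD (positions: [(0, 0), (0, 1), (0, 2), (0, 3), (0, 4), (-1, 4), (-1, 3), (-1, 2)])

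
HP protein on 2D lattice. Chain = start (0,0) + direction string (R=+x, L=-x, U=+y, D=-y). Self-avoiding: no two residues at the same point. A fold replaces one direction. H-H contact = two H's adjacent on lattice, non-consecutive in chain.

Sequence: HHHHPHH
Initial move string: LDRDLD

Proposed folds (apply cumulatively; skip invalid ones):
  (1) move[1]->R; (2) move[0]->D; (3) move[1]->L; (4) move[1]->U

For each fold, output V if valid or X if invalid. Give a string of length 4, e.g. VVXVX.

Answer: XVXX

Derivation:
Initial: LDRDLD -> [(0, 0), (-1, 0), (-1, -1), (0, -1), (0, -2), (-1, -2), (-1, -3)]
Fold 1: move[1]->R => LRRDLD INVALID (collision), skipped
Fold 2: move[0]->D => DDRDLD VALID
Fold 3: move[1]->L => DLRDLD INVALID (collision), skipped
Fold 4: move[1]->U => DURDLD INVALID (collision), skipped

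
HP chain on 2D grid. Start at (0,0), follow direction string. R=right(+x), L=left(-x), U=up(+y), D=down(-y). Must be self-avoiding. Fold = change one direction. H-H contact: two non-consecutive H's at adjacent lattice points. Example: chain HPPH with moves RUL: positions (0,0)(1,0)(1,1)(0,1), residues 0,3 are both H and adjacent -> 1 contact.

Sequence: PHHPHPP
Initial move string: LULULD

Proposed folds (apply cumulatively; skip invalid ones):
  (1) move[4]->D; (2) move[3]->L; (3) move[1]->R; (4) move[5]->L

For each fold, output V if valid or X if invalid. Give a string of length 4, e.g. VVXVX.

Initial: LULULD -> [(0, 0), (-1, 0), (-1, 1), (-2, 1), (-2, 2), (-3, 2), (-3, 1)]
Fold 1: move[4]->D => LULUDD INVALID (collision), skipped
Fold 2: move[3]->L => LULLLD VALID
Fold 3: move[1]->R => LRLLLD INVALID (collision), skipped
Fold 4: move[5]->L => LULLLL VALID

Answer: XVXV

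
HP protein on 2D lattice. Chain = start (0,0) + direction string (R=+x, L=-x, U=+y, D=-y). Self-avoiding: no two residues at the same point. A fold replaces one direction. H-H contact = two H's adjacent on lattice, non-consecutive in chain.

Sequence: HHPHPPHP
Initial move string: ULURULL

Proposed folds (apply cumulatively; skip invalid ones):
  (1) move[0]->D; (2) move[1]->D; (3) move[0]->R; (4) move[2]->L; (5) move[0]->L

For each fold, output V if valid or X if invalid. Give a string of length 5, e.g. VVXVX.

Answer: XXXXV

Derivation:
Initial: ULURULL -> [(0, 0), (0, 1), (-1, 1), (-1, 2), (0, 2), (0, 3), (-1, 3), (-2, 3)]
Fold 1: move[0]->D => DLURULL INVALID (collision), skipped
Fold 2: move[1]->D => UDURULL INVALID (collision), skipped
Fold 3: move[0]->R => RLURULL INVALID (collision), skipped
Fold 4: move[2]->L => ULLRULL INVALID (collision), skipped
Fold 5: move[0]->L => LLURULL VALID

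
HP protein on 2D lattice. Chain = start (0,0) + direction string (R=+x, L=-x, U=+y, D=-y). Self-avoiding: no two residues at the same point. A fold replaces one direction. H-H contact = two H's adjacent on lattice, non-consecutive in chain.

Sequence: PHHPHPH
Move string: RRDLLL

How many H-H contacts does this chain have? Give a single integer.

Answer: 1

Derivation:
Positions: [(0, 0), (1, 0), (2, 0), (2, -1), (1, -1), (0, -1), (-1, -1)]
H-H contact: residue 1 @(1,0) - residue 4 @(1, -1)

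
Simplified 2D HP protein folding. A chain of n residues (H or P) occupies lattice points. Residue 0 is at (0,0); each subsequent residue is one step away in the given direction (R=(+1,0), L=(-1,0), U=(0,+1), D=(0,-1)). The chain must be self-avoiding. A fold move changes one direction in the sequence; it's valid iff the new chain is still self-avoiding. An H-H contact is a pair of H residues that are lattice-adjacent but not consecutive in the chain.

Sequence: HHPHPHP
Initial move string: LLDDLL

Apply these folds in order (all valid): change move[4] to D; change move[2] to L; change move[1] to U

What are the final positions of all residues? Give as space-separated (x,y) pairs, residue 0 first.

Initial moves: LLDDLL
Fold: move[4]->D => LLDDDL (positions: [(0, 0), (-1, 0), (-2, 0), (-2, -1), (-2, -2), (-2, -3), (-3, -3)])
Fold: move[2]->L => LLLDDL (positions: [(0, 0), (-1, 0), (-2, 0), (-3, 0), (-3, -1), (-3, -2), (-4, -2)])
Fold: move[1]->U => LULDDL (positions: [(0, 0), (-1, 0), (-1, 1), (-2, 1), (-2, 0), (-2, -1), (-3, -1)])

Answer: (0,0) (-1,0) (-1,1) (-2,1) (-2,0) (-2,-1) (-3,-1)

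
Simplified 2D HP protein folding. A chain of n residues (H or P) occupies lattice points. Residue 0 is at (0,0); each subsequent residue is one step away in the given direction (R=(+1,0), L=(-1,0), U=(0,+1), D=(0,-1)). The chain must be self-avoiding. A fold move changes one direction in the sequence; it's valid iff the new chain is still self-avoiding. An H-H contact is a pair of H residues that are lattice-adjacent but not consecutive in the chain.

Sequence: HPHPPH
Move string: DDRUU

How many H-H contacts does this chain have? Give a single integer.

Answer: 1

Derivation:
Positions: [(0, 0), (0, -1), (0, -2), (1, -2), (1, -1), (1, 0)]
H-H contact: residue 0 @(0,0) - residue 5 @(1, 0)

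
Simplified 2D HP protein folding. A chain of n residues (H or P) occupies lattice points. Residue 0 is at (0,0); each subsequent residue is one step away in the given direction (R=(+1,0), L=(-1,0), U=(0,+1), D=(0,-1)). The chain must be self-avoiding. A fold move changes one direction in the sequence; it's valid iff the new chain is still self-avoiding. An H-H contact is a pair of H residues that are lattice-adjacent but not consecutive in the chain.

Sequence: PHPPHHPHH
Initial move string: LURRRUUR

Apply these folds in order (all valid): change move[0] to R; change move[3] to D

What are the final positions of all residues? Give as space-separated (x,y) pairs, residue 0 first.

Answer: (0,0) (1,0) (1,1) (2,1) (2,0) (3,0) (3,1) (3,2) (4,2)

Derivation:
Initial moves: LURRRUUR
Fold: move[0]->R => RURRRUUR (positions: [(0, 0), (1, 0), (1, 1), (2, 1), (3, 1), (4, 1), (4, 2), (4, 3), (5, 3)])
Fold: move[3]->D => RURDRUUR (positions: [(0, 0), (1, 0), (1, 1), (2, 1), (2, 0), (3, 0), (3, 1), (3, 2), (4, 2)])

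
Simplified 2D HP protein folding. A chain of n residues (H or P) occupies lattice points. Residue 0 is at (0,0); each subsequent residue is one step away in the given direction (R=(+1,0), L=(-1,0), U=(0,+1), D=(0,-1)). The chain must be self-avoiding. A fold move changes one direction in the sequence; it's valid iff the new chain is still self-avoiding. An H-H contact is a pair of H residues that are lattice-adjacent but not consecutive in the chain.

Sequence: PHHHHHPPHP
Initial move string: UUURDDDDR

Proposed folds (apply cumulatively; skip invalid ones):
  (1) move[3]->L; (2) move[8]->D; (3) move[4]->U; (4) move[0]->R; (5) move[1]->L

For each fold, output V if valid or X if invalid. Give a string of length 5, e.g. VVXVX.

Answer: VVXXV

Derivation:
Initial: UUURDDDDR -> [(0, 0), (0, 1), (0, 2), (0, 3), (1, 3), (1, 2), (1, 1), (1, 0), (1, -1), (2, -1)]
Fold 1: move[3]->L => UUULDDDDR VALID
Fold 2: move[8]->D => UUULDDDDD VALID
Fold 3: move[4]->U => UUULUDDDD INVALID (collision), skipped
Fold 4: move[0]->R => RUULDDDDD INVALID (collision), skipped
Fold 5: move[1]->L => ULULDDDDD VALID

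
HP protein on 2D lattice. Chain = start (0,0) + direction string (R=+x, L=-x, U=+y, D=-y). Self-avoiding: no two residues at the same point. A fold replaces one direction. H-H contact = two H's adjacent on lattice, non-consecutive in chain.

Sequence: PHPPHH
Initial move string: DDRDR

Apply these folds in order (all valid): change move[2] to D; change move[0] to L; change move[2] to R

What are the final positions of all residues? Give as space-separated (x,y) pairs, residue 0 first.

Initial moves: DDRDR
Fold: move[2]->D => DDDDR (positions: [(0, 0), (0, -1), (0, -2), (0, -3), (0, -4), (1, -4)])
Fold: move[0]->L => LDDDR (positions: [(0, 0), (-1, 0), (-1, -1), (-1, -2), (-1, -3), (0, -3)])
Fold: move[2]->R => LDRDR (positions: [(0, 0), (-1, 0), (-1, -1), (0, -1), (0, -2), (1, -2)])

Answer: (0,0) (-1,0) (-1,-1) (0,-1) (0,-2) (1,-2)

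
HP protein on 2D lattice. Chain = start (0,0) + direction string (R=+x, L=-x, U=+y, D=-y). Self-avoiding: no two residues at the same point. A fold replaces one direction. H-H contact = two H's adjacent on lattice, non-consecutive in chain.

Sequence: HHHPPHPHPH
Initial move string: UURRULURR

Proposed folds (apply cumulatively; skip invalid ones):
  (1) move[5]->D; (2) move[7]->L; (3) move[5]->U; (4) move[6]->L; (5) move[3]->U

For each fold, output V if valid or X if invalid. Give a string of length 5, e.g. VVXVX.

Answer: XXVXV

Derivation:
Initial: UURRULURR -> [(0, 0), (0, 1), (0, 2), (1, 2), (2, 2), (2, 3), (1, 3), (1, 4), (2, 4), (3, 4)]
Fold 1: move[5]->D => UURRUDURR INVALID (collision), skipped
Fold 2: move[7]->L => UURRULULR INVALID (collision), skipped
Fold 3: move[5]->U => UURRUUURR VALID
Fold 4: move[6]->L => UURRUULRR INVALID (collision), skipped
Fold 5: move[3]->U => UURUUUURR VALID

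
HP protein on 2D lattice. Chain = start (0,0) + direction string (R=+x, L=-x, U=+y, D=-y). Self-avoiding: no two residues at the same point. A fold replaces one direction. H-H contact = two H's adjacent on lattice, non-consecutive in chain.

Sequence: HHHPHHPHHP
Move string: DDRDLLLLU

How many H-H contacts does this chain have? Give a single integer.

Positions: [(0, 0), (0, -1), (0, -2), (1, -2), (1, -3), (0, -3), (-1, -3), (-2, -3), (-3, -3), (-3, -2)]
H-H contact: residue 2 @(0,-2) - residue 5 @(0, -3)

Answer: 1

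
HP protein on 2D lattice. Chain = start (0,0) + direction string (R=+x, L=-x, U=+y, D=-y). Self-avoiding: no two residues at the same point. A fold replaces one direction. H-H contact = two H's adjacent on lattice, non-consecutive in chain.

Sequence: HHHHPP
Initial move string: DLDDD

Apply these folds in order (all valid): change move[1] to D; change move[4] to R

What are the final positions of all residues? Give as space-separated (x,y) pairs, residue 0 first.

Answer: (0,0) (0,-1) (0,-2) (0,-3) (0,-4) (1,-4)

Derivation:
Initial moves: DLDDD
Fold: move[1]->D => DDDDD (positions: [(0, 0), (0, -1), (0, -2), (0, -3), (0, -4), (0, -5)])
Fold: move[4]->R => DDDDR (positions: [(0, 0), (0, -1), (0, -2), (0, -3), (0, -4), (1, -4)])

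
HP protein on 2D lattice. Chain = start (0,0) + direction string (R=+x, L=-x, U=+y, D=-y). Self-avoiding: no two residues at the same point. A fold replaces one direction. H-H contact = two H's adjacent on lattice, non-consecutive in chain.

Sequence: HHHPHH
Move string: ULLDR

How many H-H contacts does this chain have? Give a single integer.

Answer: 2

Derivation:
Positions: [(0, 0), (0, 1), (-1, 1), (-2, 1), (-2, 0), (-1, 0)]
H-H contact: residue 0 @(0,0) - residue 5 @(-1, 0)
H-H contact: residue 2 @(-1,1) - residue 5 @(-1, 0)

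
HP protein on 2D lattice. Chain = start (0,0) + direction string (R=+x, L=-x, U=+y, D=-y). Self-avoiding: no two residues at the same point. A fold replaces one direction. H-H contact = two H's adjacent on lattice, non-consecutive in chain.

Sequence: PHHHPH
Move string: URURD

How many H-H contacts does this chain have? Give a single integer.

Answer: 1

Derivation:
Positions: [(0, 0), (0, 1), (1, 1), (1, 2), (2, 2), (2, 1)]
H-H contact: residue 2 @(1,1) - residue 5 @(2, 1)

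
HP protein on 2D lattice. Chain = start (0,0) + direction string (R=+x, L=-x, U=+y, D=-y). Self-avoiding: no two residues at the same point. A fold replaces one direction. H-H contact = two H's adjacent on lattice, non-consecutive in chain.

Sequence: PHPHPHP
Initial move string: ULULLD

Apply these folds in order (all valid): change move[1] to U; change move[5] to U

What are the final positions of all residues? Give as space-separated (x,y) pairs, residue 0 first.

Initial moves: ULULLD
Fold: move[1]->U => UUULLD (positions: [(0, 0), (0, 1), (0, 2), (0, 3), (-1, 3), (-2, 3), (-2, 2)])
Fold: move[5]->U => UUULLU (positions: [(0, 0), (0, 1), (0, 2), (0, 3), (-1, 3), (-2, 3), (-2, 4)])

Answer: (0,0) (0,1) (0,2) (0,3) (-1,3) (-2,3) (-2,4)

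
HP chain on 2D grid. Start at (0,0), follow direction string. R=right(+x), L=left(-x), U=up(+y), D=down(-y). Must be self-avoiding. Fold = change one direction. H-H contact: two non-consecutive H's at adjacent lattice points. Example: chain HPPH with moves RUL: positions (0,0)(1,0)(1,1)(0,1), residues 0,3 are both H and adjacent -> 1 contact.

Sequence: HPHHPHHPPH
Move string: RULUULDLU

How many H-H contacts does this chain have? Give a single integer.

Answer: 2

Derivation:
Positions: [(0, 0), (1, 0), (1, 1), (0, 1), (0, 2), (0, 3), (-1, 3), (-1, 2), (-2, 2), (-2, 3)]
H-H contact: residue 0 @(0,0) - residue 3 @(0, 1)
H-H contact: residue 6 @(-1,3) - residue 9 @(-2, 3)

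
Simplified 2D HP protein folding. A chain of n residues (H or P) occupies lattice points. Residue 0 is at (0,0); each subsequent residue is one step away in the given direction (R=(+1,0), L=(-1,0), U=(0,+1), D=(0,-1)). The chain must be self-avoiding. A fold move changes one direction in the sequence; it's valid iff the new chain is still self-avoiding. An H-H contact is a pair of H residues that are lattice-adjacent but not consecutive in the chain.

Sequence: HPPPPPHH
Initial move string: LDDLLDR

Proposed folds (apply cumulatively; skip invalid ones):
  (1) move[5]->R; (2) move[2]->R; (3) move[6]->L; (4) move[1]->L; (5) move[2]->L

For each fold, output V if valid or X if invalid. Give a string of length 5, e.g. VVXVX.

Answer: XXVVV

Derivation:
Initial: LDDLLDR -> [(0, 0), (-1, 0), (-1, -1), (-1, -2), (-2, -2), (-3, -2), (-3, -3), (-2, -3)]
Fold 1: move[5]->R => LDDLLRR INVALID (collision), skipped
Fold 2: move[2]->R => LDRLLDR INVALID (collision), skipped
Fold 3: move[6]->L => LDDLLDL VALID
Fold 4: move[1]->L => LLDLLDL VALID
Fold 5: move[2]->L => LLLLLDL VALID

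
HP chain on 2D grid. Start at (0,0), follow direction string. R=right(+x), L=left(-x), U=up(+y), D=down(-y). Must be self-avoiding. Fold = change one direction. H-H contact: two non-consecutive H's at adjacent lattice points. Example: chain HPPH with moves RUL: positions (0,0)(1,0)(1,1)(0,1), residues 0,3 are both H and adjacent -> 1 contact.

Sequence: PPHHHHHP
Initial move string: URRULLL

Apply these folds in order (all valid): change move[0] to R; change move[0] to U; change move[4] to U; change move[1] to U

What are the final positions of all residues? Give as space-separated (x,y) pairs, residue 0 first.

Initial moves: URRULLL
Fold: move[0]->R => RRRULLL (positions: [(0, 0), (1, 0), (2, 0), (3, 0), (3, 1), (2, 1), (1, 1), (0, 1)])
Fold: move[0]->U => URRULLL (positions: [(0, 0), (0, 1), (1, 1), (2, 1), (2, 2), (1, 2), (0, 2), (-1, 2)])
Fold: move[4]->U => URRUULL (positions: [(0, 0), (0, 1), (1, 1), (2, 1), (2, 2), (2, 3), (1, 3), (0, 3)])
Fold: move[1]->U => UURUULL (positions: [(0, 0), (0, 1), (0, 2), (1, 2), (1, 3), (1, 4), (0, 4), (-1, 4)])

Answer: (0,0) (0,1) (0,2) (1,2) (1,3) (1,4) (0,4) (-1,4)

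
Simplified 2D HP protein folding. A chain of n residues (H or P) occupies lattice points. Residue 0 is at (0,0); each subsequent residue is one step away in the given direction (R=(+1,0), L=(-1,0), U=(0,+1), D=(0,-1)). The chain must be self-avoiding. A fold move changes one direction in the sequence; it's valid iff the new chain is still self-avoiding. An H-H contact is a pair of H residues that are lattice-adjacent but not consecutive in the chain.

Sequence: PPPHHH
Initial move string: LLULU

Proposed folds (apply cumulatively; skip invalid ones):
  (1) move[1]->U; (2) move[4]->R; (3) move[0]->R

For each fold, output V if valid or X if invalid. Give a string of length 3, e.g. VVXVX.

Initial: LLULU -> [(0, 0), (-1, 0), (-2, 0), (-2, 1), (-3, 1), (-3, 2)]
Fold 1: move[1]->U => LUULU VALID
Fold 2: move[4]->R => LUULR INVALID (collision), skipped
Fold 3: move[0]->R => RUULU VALID

Answer: VXV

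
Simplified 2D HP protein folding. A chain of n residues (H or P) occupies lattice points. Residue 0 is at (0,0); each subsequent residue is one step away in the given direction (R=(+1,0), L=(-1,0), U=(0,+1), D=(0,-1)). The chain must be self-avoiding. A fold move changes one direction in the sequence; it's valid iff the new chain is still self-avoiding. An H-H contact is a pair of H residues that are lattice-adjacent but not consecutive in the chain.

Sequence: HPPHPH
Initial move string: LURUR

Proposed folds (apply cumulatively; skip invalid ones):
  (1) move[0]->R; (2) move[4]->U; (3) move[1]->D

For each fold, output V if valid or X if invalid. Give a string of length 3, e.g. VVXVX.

Initial: LURUR -> [(0, 0), (-1, 0), (-1, 1), (0, 1), (0, 2), (1, 2)]
Fold 1: move[0]->R => RURUR VALID
Fold 2: move[4]->U => RURUU VALID
Fold 3: move[1]->D => RDRUU VALID

Answer: VVV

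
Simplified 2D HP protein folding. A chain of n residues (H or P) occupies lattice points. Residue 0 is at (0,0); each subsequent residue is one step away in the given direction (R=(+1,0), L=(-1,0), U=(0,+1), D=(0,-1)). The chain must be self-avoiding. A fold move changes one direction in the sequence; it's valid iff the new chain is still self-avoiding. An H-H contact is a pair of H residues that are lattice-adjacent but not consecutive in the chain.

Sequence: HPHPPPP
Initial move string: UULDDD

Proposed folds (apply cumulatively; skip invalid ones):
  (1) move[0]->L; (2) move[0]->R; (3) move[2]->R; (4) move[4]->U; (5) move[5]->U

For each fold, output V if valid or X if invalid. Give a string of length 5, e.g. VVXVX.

Initial: UULDDD -> [(0, 0), (0, 1), (0, 2), (-1, 2), (-1, 1), (-1, 0), (-1, -1)]
Fold 1: move[0]->L => LULDDD VALID
Fold 2: move[0]->R => RULDDD INVALID (collision), skipped
Fold 3: move[2]->R => LURDDD INVALID (collision), skipped
Fold 4: move[4]->U => LULDUD INVALID (collision), skipped
Fold 5: move[5]->U => LULDDU INVALID (collision), skipped

Answer: VXXXX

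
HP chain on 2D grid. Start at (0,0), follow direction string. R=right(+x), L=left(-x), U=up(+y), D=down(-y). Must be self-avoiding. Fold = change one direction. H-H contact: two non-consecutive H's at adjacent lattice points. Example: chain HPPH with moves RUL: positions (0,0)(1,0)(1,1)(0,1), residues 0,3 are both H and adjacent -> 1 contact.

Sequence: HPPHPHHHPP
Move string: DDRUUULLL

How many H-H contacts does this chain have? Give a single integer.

Positions: [(0, 0), (0, -1), (0, -2), (1, -2), (1, -1), (1, 0), (1, 1), (0, 1), (-1, 1), (-2, 1)]
H-H contact: residue 0 @(0,0) - residue 5 @(1, 0)
H-H contact: residue 0 @(0,0) - residue 7 @(0, 1)

Answer: 2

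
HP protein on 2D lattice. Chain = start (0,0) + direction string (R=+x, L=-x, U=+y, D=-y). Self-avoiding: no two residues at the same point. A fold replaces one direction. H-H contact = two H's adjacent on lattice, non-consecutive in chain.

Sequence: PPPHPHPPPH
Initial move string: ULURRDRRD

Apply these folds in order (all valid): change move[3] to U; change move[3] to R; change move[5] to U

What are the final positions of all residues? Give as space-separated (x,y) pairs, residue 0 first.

Answer: (0,0) (0,1) (-1,1) (-1,2) (0,2) (1,2) (1,3) (2,3) (3,3) (3,2)

Derivation:
Initial moves: ULURRDRRD
Fold: move[3]->U => ULUURDRRD (positions: [(0, 0), (0, 1), (-1, 1), (-1, 2), (-1, 3), (0, 3), (0, 2), (1, 2), (2, 2), (2, 1)])
Fold: move[3]->R => ULURRDRRD (positions: [(0, 0), (0, 1), (-1, 1), (-1, 2), (0, 2), (1, 2), (1, 1), (2, 1), (3, 1), (3, 0)])
Fold: move[5]->U => ULURRURRD (positions: [(0, 0), (0, 1), (-1, 1), (-1, 2), (0, 2), (1, 2), (1, 3), (2, 3), (3, 3), (3, 2)])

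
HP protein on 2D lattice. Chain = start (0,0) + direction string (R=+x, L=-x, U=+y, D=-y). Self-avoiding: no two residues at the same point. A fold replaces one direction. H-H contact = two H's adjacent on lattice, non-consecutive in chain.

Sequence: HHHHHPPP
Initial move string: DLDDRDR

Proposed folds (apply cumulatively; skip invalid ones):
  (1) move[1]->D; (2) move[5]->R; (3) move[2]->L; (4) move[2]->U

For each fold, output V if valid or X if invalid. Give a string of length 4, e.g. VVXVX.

Answer: VVVX

Derivation:
Initial: DLDDRDR -> [(0, 0), (0, -1), (-1, -1), (-1, -2), (-1, -3), (0, -3), (0, -4), (1, -4)]
Fold 1: move[1]->D => DDDDRDR VALID
Fold 2: move[5]->R => DDDDRRR VALID
Fold 3: move[2]->L => DDLDRRR VALID
Fold 4: move[2]->U => DDUDRRR INVALID (collision), skipped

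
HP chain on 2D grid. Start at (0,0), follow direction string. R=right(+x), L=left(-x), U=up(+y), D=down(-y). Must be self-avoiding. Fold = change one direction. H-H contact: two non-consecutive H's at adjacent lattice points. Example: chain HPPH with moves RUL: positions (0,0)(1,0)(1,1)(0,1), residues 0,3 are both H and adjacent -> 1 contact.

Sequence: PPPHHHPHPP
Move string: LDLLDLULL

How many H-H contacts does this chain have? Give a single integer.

Positions: [(0, 0), (-1, 0), (-1, -1), (-2, -1), (-3, -1), (-3, -2), (-4, -2), (-4, -1), (-5, -1), (-6, -1)]
H-H contact: residue 4 @(-3,-1) - residue 7 @(-4, -1)

Answer: 1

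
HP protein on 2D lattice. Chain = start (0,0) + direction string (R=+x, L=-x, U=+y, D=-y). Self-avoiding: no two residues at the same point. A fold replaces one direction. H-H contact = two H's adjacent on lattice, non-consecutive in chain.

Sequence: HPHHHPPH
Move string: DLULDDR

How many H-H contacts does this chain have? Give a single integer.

Positions: [(0, 0), (0, -1), (-1, -1), (-1, 0), (-2, 0), (-2, -1), (-2, -2), (-1, -2)]
H-H contact: residue 0 @(0,0) - residue 3 @(-1, 0)
H-H contact: residue 2 @(-1,-1) - residue 7 @(-1, -2)

Answer: 2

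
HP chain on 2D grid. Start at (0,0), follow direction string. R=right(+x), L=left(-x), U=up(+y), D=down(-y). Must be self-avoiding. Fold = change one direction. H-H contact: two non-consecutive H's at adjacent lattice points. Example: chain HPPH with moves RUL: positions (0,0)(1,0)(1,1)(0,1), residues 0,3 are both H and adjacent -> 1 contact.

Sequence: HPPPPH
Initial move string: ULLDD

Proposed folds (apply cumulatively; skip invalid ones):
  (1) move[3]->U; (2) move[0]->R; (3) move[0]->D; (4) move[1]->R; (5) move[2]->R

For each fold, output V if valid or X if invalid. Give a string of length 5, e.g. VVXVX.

Initial: ULLDD -> [(0, 0), (0, 1), (-1, 1), (-2, 1), (-2, 0), (-2, -1)]
Fold 1: move[3]->U => ULLUD INVALID (collision), skipped
Fold 2: move[0]->R => RLLDD INVALID (collision), skipped
Fold 3: move[0]->D => DLLDD VALID
Fold 4: move[1]->R => DRLDD INVALID (collision), skipped
Fold 5: move[2]->R => DLRDD INVALID (collision), skipped

Answer: XXVXX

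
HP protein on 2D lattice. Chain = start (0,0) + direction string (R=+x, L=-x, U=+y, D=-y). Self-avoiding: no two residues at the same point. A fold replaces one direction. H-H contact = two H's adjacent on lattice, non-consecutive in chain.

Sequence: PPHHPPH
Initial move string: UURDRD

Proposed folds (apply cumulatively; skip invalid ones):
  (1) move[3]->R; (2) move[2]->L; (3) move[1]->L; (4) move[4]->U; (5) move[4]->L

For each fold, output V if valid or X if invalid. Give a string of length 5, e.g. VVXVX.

Initial: UURDRD -> [(0, 0), (0, 1), (0, 2), (1, 2), (1, 1), (2, 1), (2, 0)]
Fold 1: move[3]->R => UURRRD VALID
Fold 2: move[2]->L => UULRRD INVALID (collision), skipped
Fold 3: move[1]->L => ULRRRD INVALID (collision), skipped
Fold 4: move[4]->U => UURRUD INVALID (collision), skipped
Fold 5: move[4]->L => UURRLD INVALID (collision), skipped

Answer: VXXXX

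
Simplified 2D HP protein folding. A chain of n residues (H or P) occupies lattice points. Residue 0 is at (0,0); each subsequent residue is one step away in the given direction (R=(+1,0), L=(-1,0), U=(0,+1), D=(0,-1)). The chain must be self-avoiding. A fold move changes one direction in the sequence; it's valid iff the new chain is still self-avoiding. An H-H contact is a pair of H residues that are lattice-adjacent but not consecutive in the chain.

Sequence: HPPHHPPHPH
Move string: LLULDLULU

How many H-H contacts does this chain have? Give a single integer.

Answer: 1

Derivation:
Positions: [(0, 0), (-1, 0), (-2, 0), (-2, 1), (-3, 1), (-3, 0), (-4, 0), (-4, 1), (-5, 1), (-5, 2)]
H-H contact: residue 4 @(-3,1) - residue 7 @(-4, 1)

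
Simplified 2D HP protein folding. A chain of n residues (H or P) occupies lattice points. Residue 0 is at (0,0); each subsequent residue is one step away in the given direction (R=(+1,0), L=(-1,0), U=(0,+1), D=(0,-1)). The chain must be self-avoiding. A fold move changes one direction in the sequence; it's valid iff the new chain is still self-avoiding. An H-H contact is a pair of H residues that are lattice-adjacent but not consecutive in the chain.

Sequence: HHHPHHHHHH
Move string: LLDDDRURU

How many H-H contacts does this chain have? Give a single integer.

Answer: 2

Derivation:
Positions: [(0, 0), (-1, 0), (-2, 0), (-2, -1), (-2, -2), (-2, -3), (-1, -3), (-1, -2), (0, -2), (0, -1)]
H-H contact: residue 0 @(0,0) - residue 9 @(0, -1)
H-H contact: residue 4 @(-2,-2) - residue 7 @(-1, -2)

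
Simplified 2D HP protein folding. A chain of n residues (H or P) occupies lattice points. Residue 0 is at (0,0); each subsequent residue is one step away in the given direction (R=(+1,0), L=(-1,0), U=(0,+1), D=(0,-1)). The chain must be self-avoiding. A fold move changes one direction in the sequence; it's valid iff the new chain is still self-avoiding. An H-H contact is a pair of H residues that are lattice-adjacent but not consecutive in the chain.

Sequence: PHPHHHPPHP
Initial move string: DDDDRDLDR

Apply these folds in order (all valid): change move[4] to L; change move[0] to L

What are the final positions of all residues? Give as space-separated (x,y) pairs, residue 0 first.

Answer: (0,0) (-1,0) (-1,-1) (-1,-2) (-1,-3) (-2,-3) (-2,-4) (-3,-4) (-3,-5) (-2,-5)

Derivation:
Initial moves: DDDDRDLDR
Fold: move[4]->L => DDDDLDLDR (positions: [(0, 0), (0, -1), (0, -2), (0, -3), (0, -4), (-1, -4), (-1, -5), (-2, -5), (-2, -6), (-1, -6)])
Fold: move[0]->L => LDDDLDLDR (positions: [(0, 0), (-1, 0), (-1, -1), (-1, -2), (-1, -3), (-2, -3), (-2, -4), (-3, -4), (-3, -5), (-2, -5)])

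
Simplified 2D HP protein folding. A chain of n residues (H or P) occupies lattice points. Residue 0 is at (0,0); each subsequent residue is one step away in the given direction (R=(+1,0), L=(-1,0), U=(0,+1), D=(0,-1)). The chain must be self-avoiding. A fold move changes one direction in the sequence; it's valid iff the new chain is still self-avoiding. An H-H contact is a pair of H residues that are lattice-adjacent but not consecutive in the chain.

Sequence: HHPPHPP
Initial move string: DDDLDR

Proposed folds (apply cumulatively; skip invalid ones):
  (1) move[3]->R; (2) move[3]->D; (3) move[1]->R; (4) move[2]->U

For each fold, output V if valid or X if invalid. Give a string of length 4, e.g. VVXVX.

Initial: DDDLDR -> [(0, 0), (0, -1), (0, -2), (0, -3), (-1, -3), (-1, -4), (0, -4)]
Fold 1: move[3]->R => DDDRDR VALID
Fold 2: move[3]->D => DDDDDR VALID
Fold 3: move[1]->R => DRDDDR VALID
Fold 4: move[2]->U => DRUDDR INVALID (collision), skipped

Answer: VVVX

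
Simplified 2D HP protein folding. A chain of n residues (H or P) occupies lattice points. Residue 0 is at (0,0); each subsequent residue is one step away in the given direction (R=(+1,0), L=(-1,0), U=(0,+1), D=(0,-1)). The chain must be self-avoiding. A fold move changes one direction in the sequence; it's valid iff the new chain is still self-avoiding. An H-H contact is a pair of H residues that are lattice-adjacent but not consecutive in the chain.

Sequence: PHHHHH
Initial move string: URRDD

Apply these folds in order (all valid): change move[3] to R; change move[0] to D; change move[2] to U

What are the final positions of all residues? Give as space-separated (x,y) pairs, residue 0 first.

Answer: (0,0) (0,-1) (1,-1) (1,0) (2,0) (2,-1)

Derivation:
Initial moves: URRDD
Fold: move[3]->R => URRRD (positions: [(0, 0), (0, 1), (1, 1), (2, 1), (3, 1), (3, 0)])
Fold: move[0]->D => DRRRD (positions: [(0, 0), (0, -1), (1, -1), (2, -1), (3, -1), (3, -2)])
Fold: move[2]->U => DRURD (positions: [(0, 0), (0, -1), (1, -1), (1, 0), (2, 0), (2, -1)])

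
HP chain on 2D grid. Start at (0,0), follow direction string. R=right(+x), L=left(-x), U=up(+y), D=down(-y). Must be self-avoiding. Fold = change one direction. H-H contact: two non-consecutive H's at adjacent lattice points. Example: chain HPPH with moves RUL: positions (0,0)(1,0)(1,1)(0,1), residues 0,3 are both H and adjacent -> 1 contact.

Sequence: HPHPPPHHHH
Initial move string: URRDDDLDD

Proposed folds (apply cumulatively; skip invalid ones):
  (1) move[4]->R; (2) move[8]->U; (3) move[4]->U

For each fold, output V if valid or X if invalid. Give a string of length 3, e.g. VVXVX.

Initial: URRDDDLDD -> [(0, 0), (0, 1), (1, 1), (2, 1), (2, 0), (2, -1), (2, -2), (1, -2), (1, -3), (1, -4)]
Fold 1: move[4]->R => URRDRDLDD VALID
Fold 2: move[8]->U => URRDRDLDU INVALID (collision), skipped
Fold 3: move[4]->U => URRDUDLDD INVALID (collision), skipped

Answer: VXX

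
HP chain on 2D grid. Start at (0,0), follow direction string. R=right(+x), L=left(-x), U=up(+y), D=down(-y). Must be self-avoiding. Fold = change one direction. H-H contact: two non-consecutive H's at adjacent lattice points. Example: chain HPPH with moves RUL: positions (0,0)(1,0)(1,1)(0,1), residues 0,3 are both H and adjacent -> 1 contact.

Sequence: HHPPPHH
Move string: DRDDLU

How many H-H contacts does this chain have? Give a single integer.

Answer: 1

Derivation:
Positions: [(0, 0), (0, -1), (1, -1), (1, -2), (1, -3), (0, -3), (0, -2)]
H-H contact: residue 1 @(0,-1) - residue 6 @(0, -2)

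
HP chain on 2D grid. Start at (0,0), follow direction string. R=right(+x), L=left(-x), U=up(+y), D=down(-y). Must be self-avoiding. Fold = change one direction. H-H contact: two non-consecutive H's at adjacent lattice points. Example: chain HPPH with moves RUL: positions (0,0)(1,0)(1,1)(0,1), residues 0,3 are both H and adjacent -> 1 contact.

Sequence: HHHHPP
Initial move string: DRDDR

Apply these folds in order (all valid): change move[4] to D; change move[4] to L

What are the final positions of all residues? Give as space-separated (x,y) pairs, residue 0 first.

Initial moves: DRDDR
Fold: move[4]->D => DRDDD (positions: [(0, 0), (0, -1), (1, -1), (1, -2), (1, -3), (1, -4)])
Fold: move[4]->L => DRDDL (positions: [(0, 0), (0, -1), (1, -1), (1, -2), (1, -3), (0, -3)])

Answer: (0,0) (0,-1) (1,-1) (1,-2) (1,-3) (0,-3)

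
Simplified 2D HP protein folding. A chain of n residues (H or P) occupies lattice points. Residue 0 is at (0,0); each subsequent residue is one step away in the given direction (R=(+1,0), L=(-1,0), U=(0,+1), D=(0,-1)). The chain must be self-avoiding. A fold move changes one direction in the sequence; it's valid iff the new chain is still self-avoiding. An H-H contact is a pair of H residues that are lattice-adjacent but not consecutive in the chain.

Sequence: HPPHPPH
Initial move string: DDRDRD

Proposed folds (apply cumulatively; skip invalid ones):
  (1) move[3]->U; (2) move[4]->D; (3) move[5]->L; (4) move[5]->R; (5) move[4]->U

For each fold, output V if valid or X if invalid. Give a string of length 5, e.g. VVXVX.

Initial: DDRDRD -> [(0, 0), (0, -1), (0, -2), (1, -2), (1, -3), (2, -3), (2, -4)]
Fold 1: move[3]->U => DDRURD VALID
Fold 2: move[4]->D => DDRUDD INVALID (collision), skipped
Fold 3: move[5]->L => DDRURL INVALID (collision), skipped
Fold 4: move[5]->R => DDRURR VALID
Fold 5: move[4]->U => DDRUUR VALID

Answer: VXXVV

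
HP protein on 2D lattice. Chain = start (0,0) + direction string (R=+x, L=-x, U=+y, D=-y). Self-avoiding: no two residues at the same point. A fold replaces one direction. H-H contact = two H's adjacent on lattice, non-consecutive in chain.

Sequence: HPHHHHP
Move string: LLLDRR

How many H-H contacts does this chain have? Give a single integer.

Positions: [(0, 0), (-1, 0), (-2, 0), (-3, 0), (-3, -1), (-2, -1), (-1, -1)]
H-H contact: residue 2 @(-2,0) - residue 5 @(-2, -1)

Answer: 1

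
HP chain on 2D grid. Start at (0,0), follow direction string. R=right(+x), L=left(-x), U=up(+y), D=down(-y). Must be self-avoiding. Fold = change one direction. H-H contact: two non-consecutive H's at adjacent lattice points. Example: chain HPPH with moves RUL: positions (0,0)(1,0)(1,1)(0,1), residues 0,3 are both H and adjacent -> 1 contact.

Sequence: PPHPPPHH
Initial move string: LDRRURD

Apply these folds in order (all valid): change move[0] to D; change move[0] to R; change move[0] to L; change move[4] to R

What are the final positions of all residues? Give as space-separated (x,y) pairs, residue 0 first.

Initial moves: LDRRURD
Fold: move[0]->D => DDRRURD (positions: [(0, 0), (0, -1), (0, -2), (1, -2), (2, -2), (2, -1), (3, -1), (3, -2)])
Fold: move[0]->R => RDRRURD (positions: [(0, 0), (1, 0), (1, -1), (2, -1), (3, -1), (3, 0), (4, 0), (4, -1)])
Fold: move[0]->L => LDRRURD (positions: [(0, 0), (-1, 0), (-1, -1), (0, -1), (1, -1), (1, 0), (2, 0), (2, -1)])
Fold: move[4]->R => LDRRRRD (positions: [(0, 0), (-1, 0), (-1, -1), (0, -1), (1, -1), (2, -1), (3, -1), (3, -2)])

Answer: (0,0) (-1,0) (-1,-1) (0,-1) (1,-1) (2,-1) (3,-1) (3,-2)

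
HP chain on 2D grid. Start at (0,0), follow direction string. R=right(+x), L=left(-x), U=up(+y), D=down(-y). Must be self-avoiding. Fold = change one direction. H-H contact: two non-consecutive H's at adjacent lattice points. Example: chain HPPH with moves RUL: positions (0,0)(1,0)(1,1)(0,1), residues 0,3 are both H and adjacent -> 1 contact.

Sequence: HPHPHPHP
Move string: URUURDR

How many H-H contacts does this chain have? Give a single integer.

Positions: [(0, 0), (0, 1), (1, 1), (1, 2), (1, 3), (2, 3), (2, 2), (3, 2)]
No H-H contacts found.

Answer: 0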